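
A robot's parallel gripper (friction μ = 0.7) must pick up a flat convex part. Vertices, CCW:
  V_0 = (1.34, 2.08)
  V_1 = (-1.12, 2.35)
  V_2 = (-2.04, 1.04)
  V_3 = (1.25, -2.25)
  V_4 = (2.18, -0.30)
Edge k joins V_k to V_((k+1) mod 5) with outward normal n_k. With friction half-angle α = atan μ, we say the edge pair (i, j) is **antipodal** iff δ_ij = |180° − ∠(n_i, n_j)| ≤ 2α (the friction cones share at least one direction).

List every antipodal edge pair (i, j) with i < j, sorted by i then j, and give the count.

count = 4; pairs: (0,2), (1,3), (1,4), (2,4)

α = atan 0.7 = 34.99°;  2α = 69.98°
n_0 = (+0.1091, +0.9940)
n_1 = (-0.8184, +0.5747)
n_2 = (-0.7071, -0.7071)
n_3 = (+0.9026, -0.4305)
n_4 = (+0.9430, +0.3328)
  (0,1): δ = 118.82°  ·
  (0,2): δ = 38.74°  ✓
  (0,3): δ = 70.77°  ·
  (0,4): δ = 115.70°  ·
  (1,2): δ = 99.92°  ·
  (1,3): δ = 9.58°  ✓
  (1,4): δ = 54.52°  ✓
  (2,3): δ = 70.50°  ·
  (2,4): δ = 25.56°  ✓
  (3,4): δ = 135.06°  ·
antipodal pairs: 4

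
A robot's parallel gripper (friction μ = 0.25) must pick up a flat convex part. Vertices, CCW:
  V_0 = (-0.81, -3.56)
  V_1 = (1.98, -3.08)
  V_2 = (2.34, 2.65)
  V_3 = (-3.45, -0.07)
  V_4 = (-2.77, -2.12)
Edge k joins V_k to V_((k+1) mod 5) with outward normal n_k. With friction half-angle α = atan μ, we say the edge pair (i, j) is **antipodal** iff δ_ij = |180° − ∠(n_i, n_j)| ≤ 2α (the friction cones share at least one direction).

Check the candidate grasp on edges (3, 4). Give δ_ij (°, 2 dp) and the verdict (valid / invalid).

α = atan 0.25 = 14.04°;  2α = 28.07°
edge 3: e_3 = (+0.68, -2.05);  n_3 = (-0.9491, -0.3148)
edge 4: e_4 = (+1.96, -1.44);  n_4 = (-0.5921, -0.8059)
∠(n_3, n_4) = 35.34°
δ = |180° − 35.34°| = 144.66°
144.66° > 2α = 28.07°  →  invalid

δ = 144.66°, invalid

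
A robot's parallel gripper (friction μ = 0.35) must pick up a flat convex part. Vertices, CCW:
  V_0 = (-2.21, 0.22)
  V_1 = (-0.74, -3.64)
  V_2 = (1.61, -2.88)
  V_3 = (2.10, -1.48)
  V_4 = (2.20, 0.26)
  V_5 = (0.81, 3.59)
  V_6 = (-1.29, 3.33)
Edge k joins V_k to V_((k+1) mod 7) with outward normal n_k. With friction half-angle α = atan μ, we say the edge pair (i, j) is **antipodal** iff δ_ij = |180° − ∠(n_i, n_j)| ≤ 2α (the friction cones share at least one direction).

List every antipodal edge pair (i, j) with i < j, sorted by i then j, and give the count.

count = 5; pairs: (0,3), (0,4), (1,5), (2,6), (3,6)

α = atan 0.35 = 19.29°;  2α = 38.58°
n_0 = (-0.9345, -0.3559)
n_1 = (+0.3077, -0.9515)
n_2 = (+0.9439, -0.3304)
n_3 = (+0.9984, -0.0574)
n_4 = (+0.9228, +0.3852)
n_5 = (-0.1229, +0.9924)
n_6 = (-0.9589, +0.2837)
  (0,1): δ = 92.93°  ·
  (0,2): δ = 40.14°  ·
  (0,3): δ = 24.14°  ✓
  (0,4): δ = 1.81°  ✓
  (0,5): δ = 76.21°  ·
  (0,6): δ = 142.67°  ·
  (1,2): δ = 127.21°  ·
  (1,3): δ = 111.21°  ·
  (1,4): δ = 85.26°  ·
  (1,5): δ = 10.86°  ✓
  (1,6): δ = 55.60°  ·
  (2,3): δ = 164.00°  ·
  (2,4): δ = 138.05°  ·
  (2,5): δ = 63.65°  ·
  (2,6): δ = 2.81°  ✓
  (3,4): δ = 154.05°  ·
  (3,5): δ = 79.65°  ·
  (3,6): δ = 13.19°  ✓
  (4,5): δ = 105.60°  ·
  (4,6): δ = 39.14°  ·
  (5,6): δ = 113.54°  ·
antipodal pairs: 5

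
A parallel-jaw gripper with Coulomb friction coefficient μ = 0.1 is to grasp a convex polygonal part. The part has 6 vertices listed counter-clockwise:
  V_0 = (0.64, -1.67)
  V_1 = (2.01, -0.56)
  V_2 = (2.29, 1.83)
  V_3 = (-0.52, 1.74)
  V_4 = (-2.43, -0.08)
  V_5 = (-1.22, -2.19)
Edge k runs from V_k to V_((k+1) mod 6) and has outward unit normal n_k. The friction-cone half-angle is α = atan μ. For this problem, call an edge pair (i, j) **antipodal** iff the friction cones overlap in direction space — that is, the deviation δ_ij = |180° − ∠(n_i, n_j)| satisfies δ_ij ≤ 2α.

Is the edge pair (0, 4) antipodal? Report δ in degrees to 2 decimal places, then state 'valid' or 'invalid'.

δ = 80.82°, invalid

α = atan 0.1 = 5.71°;  2α = 11.42°
edge 0: e_0 = (+1.37, +1.11);  n_0 = (+0.6295, -0.7770)
edge 4: e_4 = (+1.21, -2.11);  n_4 = (-0.8675, -0.4975)
∠(n_0, n_4) = 99.18°
δ = |180° − 99.18°| = 80.82°
80.82° > 2α = 11.42°  →  invalid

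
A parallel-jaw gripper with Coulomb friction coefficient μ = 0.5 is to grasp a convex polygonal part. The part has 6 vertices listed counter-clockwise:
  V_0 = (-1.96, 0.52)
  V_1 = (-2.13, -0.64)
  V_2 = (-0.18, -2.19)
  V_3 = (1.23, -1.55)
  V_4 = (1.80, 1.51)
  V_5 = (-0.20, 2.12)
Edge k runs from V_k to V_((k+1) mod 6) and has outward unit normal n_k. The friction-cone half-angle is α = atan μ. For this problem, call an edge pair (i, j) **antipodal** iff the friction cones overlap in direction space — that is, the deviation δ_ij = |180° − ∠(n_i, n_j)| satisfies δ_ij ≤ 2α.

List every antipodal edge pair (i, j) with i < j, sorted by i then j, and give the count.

α = atan 0.5 = 26.57°;  2α = 53.13°
n_0 = (-0.9894, +0.1450)
n_1 = (-0.6222, -0.7828)
n_2 = (+0.4133, -0.9106)
n_3 = (+0.9831, -0.1831)
n_4 = (+0.2917, +0.9565)
n_5 = (-0.6727, +0.7399)
  (0,1): δ = 120.14°  ·
  (0,2): δ = 57.25°  ·
  (0,3): δ = 2.21°  ✓
  (0,4): δ = 81.38°  ·
  (0,5): δ = 140.61°  ·
  (1,2): δ = 117.11°  ·
  (1,3): δ = 62.07°  ·
  (1,4): δ = 21.52°  ✓
  (1,5): δ = 80.75°  ·
  (2,3): δ = 124.97°  ·
  (2,4): δ = 41.38°  ✓
  (2,5): δ = 17.86°  ✓
  (3,4): δ = 96.41°  ·
  (3,5): δ = 37.17°  ✓
  (4,5): δ = 120.76°  ·
antipodal pairs: 5

count = 5; pairs: (0,3), (1,4), (2,4), (2,5), (3,5)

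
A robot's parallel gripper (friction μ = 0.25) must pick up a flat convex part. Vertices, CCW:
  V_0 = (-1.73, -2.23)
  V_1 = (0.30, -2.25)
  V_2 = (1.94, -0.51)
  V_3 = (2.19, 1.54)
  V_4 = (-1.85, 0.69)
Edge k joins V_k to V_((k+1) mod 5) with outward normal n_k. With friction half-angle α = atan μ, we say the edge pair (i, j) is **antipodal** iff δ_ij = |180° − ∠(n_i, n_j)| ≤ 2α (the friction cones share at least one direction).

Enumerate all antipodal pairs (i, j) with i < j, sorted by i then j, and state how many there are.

α = atan 0.25 = 14.04°;  2α = 28.07°
n_0 = (-0.0099, -1.0000)
n_1 = (+0.7277, -0.6859)
n_2 = (+0.9926, -0.1211)
n_3 = (-0.2059, +0.9786)
n_4 = (-0.9992, -0.0411)
  (0,1): δ = 132.74°  ·
  (0,2): δ = 96.39°  ·
  (0,3): δ = 12.45°  ✓
  (0,4): δ = 92.92°  ·
  (1,2): δ = 143.65°  ·
  (1,3): δ = 34.81°  ·
  (1,4): δ = 45.66°  ·
  (2,3): δ = 71.17°  ·
  (2,4): δ = 9.31°  ✓
  (3,4): δ = 99.53°  ·
antipodal pairs: 2

count = 2; pairs: (0,3), (2,4)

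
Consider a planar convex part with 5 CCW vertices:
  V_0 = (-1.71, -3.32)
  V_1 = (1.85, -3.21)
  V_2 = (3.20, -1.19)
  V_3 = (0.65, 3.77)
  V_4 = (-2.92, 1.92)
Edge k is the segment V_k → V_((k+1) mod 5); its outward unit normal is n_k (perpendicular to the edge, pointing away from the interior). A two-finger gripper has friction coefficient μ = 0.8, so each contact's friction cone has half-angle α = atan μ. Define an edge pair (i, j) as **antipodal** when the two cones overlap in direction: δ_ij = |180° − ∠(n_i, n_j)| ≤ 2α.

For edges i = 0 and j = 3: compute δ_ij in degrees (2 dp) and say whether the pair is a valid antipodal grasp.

α = atan 0.8 = 38.66°;  2α = 77.32°
edge 0: e_0 = (+3.56, +0.11);  n_0 = (+0.0309, -0.9995)
edge 3: e_3 = (-3.57, -1.85);  n_3 = (-0.4601, +0.8879)
∠(n_0, n_3) = 154.38°
δ = |180° − 154.38°| = 25.62°
25.62° ≤ 2α = 77.32°  →  valid

δ = 25.62°, valid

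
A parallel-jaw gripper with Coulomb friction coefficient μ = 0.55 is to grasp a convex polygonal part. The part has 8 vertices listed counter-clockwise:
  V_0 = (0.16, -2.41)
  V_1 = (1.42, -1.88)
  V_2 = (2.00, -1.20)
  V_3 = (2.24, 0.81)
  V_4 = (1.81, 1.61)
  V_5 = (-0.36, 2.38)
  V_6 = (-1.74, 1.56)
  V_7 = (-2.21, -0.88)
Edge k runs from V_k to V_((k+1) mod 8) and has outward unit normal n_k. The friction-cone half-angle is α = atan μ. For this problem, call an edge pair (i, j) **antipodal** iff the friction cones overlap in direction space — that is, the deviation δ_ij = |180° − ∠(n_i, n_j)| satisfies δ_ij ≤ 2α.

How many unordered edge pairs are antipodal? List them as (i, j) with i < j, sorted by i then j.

α = atan 0.55 = 28.81°;  2α = 57.62°
n_0 = (+0.3877, -0.9218)
n_1 = (+0.7608, -0.6489)
n_2 = (+0.9929, -0.1186)
n_3 = (+0.8808, +0.4734)
n_4 = (+0.3344, +0.9424)
n_5 = (-0.5108, +0.8597)
n_6 = (-0.9819, +0.1891)
n_7 = (-0.5424, -0.8401)
  (0,1): δ = 153.28°  ·
  (0,2): δ = 119.62°  ·
  (0,3): δ = 84.56°  ·
  (0,4): δ = 42.35°  ✓
  (0,5): δ = 7.91°  ✓
  (0,6): δ = 56.28°  ✓
  (0,7): δ = 124.34°  ·
  (1,2): δ = 146.35°  ·
  (1,3): δ = 111.28°  ·
  (1,4): δ = 69.07°  ·
  (1,5): δ = 18.82°  ✓
  (1,6): δ = 29.56°  ✓
  (1,7): δ = 97.62°  ·
  (2,3): δ = 144.93°  ·
  (2,4): δ = 102.73°  ·
  (2,5): δ = 52.47°  ✓
  (2,6): δ = 4.09°  ✓
  (2,7): δ = 63.96°  ·
  (3,4): δ = 137.79°  ·
  (3,5): δ = 87.54°  ·
  (3,6): δ = 39.16°  ✓
  (3,7): δ = 28.90°  ✓
  (4,5): δ = 129.74°  ·
  (4,6): δ = 81.37°  ·
  (4,7): δ = 13.31°  ✓
  (5,6): δ = 131.62°  ·
  (5,7): δ = 63.56°  ·
  (6,7): δ = 111.94°  ·
antipodal pairs: 10

count = 10; pairs: (0,4), (0,5), (0,6), (1,5), (1,6), (2,5), (2,6), (3,6), (3,7), (4,7)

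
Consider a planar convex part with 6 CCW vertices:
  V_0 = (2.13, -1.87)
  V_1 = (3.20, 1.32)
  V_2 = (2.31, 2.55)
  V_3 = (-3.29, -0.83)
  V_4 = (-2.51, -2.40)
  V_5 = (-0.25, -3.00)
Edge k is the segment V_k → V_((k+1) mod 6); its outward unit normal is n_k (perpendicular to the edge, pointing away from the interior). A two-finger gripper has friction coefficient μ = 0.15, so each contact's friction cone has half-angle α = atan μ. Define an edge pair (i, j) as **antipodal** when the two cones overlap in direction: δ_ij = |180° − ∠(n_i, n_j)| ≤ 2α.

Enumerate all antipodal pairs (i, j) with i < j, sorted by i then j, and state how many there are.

α = atan 0.15 = 8.53°;  2α = 17.06°
n_0 = (+0.9481, -0.3180)
n_1 = (+0.8102, +0.5862)
n_2 = (-0.5167, +0.8561)
n_3 = (-0.8956, -0.4449)
n_4 = (-0.2566, -0.9665)
n_5 = (+0.4289, -0.9034)
  (0,1): δ = 125.57°  ·
  (0,2): δ = 40.34°  ·
  (0,3): δ = 44.96°  ·
  (0,4): δ = 93.67°  ·
  (0,5): δ = 133.94°  ·
  (1,2): δ = 94.77°  ·
  (1,3): δ = 9.47°  ✓
  (1,4): δ = 39.24°  ·
  (1,5): δ = 79.51°  ·
  (2,3): δ = 94.70°  ·
  (2,4): δ = 45.98°  ·
  (2,5): δ = 5.72°  ✓
  (3,4): δ = 131.29°  ·
  (3,5): δ = 91.02°  ·
  (4,5): δ = 139.73°  ·
antipodal pairs: 2

count = 2; pairs: (1,3), (2,5)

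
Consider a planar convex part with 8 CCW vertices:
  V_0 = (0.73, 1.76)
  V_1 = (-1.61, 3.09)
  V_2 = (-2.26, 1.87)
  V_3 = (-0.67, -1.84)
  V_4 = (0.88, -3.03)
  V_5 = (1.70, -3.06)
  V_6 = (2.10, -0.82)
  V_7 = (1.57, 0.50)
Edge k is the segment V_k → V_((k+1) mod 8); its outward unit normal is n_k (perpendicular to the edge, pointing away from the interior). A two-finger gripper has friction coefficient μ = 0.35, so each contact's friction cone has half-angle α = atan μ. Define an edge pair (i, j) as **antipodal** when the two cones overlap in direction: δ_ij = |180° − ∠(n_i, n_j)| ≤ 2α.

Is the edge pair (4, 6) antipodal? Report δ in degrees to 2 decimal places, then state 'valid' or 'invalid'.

δ = 66.03°, invalid

α = atan 0.35 = 19.29°;  2α = 38.58°
edge 4: e_4 = (+0.82, -0.03);  n_4 = (-0.0366, -0.9993)
edge 6: e_6 = (-0.53, +1.32);  n_6 = (+0.9280, +0.3726)
∠(n_4, n_6) = 113.97°
δ = |180° − 113.97°| = 66.03°
66.03° > 2α = 38.58°  →  invalid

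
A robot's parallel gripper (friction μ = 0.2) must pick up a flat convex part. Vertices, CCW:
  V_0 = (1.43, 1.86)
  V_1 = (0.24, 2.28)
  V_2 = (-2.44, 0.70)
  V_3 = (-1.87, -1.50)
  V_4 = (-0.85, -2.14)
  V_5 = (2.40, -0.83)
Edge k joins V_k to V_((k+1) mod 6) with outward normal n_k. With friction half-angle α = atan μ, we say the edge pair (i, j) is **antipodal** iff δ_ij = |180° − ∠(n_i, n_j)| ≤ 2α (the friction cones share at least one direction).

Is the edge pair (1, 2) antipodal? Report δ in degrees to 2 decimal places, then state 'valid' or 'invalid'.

δ = 106.00°, invalid

α = atan 0.2 = 11.31°;  2α = 22.62°
edge 1: e_1 = (-2.68, -1.58);  n_1 = (-0.5079, +0.8614)
edge 2: e_2 = (+0.57, -2.20);  n_2 = (-0.9680, -0.2508)
∠(n_1, n_2) = 74.00°
δ = |180° − 74.00°| = 106.00°
106.00° > 2α = 22.62°  →  invalid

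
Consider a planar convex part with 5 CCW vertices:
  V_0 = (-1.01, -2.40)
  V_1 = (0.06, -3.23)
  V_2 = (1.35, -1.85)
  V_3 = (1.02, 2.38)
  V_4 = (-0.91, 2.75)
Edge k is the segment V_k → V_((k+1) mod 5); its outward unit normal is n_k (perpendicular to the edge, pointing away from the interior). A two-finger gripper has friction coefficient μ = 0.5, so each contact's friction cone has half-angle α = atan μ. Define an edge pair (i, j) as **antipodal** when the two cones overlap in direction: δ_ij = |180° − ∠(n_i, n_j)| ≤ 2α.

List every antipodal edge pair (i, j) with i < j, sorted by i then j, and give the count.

count = 4; pairs: (0,2), (0,3), (1,4), (2,4)

α = atan 0.5 = 26.57°;  2α = 53.13°
n_0 = (-0.6129, -0.7901)
n_1 = (+0.7305, -0.6829)
n_2 = (+0.9970, +0.0778)
n_3 = (+0.1883, +0.9821)
n_4 = (-0.9998, +0.0194)
  (0,1): δ = 95.27°  ·
  (0,2): δ = 47.74°  ✓
  (0,3): δ = 26.95°  ✓
  (0,4): δ = 126.69°  ·
  (1,2): δ = 132.47°  ·
  (1,3): δ = 57.78°  ·
  (1,4): δ = 41.96°  ✓
  (2,3): δ = 105.31°  ·
  (2,4): δ = 5.57°  ✓
  (3,4): δ = 80.26°  ·
antipodal pairs: 4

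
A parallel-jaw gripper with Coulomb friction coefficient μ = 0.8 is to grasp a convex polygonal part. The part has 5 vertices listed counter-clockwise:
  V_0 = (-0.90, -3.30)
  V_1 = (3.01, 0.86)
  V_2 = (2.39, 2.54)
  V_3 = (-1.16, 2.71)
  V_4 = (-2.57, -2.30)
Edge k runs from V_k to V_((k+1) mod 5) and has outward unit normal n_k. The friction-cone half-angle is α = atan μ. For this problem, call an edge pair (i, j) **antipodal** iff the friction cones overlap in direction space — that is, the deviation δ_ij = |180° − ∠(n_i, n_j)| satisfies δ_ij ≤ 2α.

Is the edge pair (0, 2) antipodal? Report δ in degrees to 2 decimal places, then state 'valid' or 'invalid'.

δ = 49.52°, valid

α = atan 0.8 = 38.66°;  2α = 77.32°
edge 0: e_0 = (+3.91, +4.16);  n_0 = (+0.7287, -0.6849)
edge 2: e_2 = (-3.55, +0.17);  n_2 = (+0.0478, +0.9989)
∠(n_0, n_2) = 130.48°
δ = |180° − 130.48°| = 49.52°
49.52° ≤ 2α = 77.32°  →  valid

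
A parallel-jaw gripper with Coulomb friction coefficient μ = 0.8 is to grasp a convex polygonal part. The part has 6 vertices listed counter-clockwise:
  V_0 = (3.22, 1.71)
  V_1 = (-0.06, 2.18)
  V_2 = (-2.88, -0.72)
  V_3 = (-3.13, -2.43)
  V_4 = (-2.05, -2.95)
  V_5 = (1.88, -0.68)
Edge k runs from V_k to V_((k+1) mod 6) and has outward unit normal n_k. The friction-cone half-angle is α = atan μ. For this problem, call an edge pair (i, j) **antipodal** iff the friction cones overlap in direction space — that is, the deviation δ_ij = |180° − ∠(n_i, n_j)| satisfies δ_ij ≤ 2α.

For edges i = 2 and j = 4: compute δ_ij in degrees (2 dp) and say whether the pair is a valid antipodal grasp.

α = atan 0.8 = 38.66°;  2α = 77.32°
edge 2: e_2 = (-0.25, -1.71);  n_2 = (-0.9895, +0.1447)
edge 4: e_4 = (+3.93, +2.27);  n_4 = (+0.5002, -0.8659)
∠(n_2, n_4) = 128.33°
δ = |180° − 128.33°| = 51.67°
51.67° ≤ 2α = 77.32°  →  valid

δ = 51.67°, valid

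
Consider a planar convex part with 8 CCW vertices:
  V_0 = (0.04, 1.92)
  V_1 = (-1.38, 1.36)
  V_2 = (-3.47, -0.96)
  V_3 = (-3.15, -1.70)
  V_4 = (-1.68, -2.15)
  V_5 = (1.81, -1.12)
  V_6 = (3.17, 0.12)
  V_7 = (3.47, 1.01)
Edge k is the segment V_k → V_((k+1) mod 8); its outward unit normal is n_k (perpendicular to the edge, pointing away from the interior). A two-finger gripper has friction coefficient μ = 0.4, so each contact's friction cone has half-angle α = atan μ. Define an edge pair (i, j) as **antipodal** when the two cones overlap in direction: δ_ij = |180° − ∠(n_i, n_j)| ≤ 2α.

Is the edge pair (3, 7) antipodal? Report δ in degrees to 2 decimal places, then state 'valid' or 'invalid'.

δ = 2.16°, valid

α = atan 0.4 = 21.80°;  2α = 43.60°
edge 3: e_3 = (+1.47, -0.45);  n_3 = (-0.2927, -0.9562)
edge 7: e_7 = (-3.43, +0.91);  n_7 = (+0.2564, +0.9666)
∠(n_3, n_7) = 177.84°
δ = |180° − 177.84°| = 2.16°
2.16° ≤ 2α = 43.60°  →  valid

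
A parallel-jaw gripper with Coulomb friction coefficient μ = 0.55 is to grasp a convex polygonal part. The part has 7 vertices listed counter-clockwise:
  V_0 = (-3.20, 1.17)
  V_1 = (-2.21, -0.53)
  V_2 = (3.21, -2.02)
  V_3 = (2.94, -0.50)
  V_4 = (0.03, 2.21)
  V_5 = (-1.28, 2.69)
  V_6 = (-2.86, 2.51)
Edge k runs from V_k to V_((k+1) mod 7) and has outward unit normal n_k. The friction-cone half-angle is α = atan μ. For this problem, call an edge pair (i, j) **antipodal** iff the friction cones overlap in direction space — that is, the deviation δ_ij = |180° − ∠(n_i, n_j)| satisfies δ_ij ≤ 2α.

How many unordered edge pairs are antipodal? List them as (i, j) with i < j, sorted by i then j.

count = 7; pairs: (0,2), (0,3), (0,4), (1,3), (1,4), (1,5), (2,6)

α = atan 0.55 = 28.81°;  2α = 57.62°
n_0 = (-0.8641, -0.5032)
n_1 = (-0.2651, -0.9642)
n_2 = (+0.9846, +0.1749)
n_3 = (+0.6815, +0.7318)
n_4 = (+0.3440, +0.9390)
n_5 = (-0.1132, +0.9936)
n_6 = (-0.9693, +0.2459)
  (0,1): δ = 135.59°  ·
  (0,2): δ = 20.14°  ✓
  (0,3): δ = 16.82°  ✓
  (0,4): δ = 39.66°  ✓
  (0,5): δ = 66.28°  ·
  (0,6): δ = 135.55°  ·
  (1,2): δ = 64.56°  ·
  (1,3): δ = 27.59°  ✓
  (1,4): δ = 4.75°  ✓
  (1,5): δ = 21.87°  ✓
  (1,6): δ = 91.13°  ·
  (2,3): δ = 143.03°  ·
  (2,4): δ = 120.20°  ·
  (2,5): δ = 93.57°  ·
  (2,6): δ = 24.31°  ✓
  (3,4): δ = 157.16°  ·
  (3,5): δ = 130.54°  ·
  (3,6): δ = 61.28°  ·
  (4,5): δ = 153.38°  ·
  (4,6): δ = 84.11°  ·
  (5,6): δ = 110.74°  ·
antipodal pairs: 7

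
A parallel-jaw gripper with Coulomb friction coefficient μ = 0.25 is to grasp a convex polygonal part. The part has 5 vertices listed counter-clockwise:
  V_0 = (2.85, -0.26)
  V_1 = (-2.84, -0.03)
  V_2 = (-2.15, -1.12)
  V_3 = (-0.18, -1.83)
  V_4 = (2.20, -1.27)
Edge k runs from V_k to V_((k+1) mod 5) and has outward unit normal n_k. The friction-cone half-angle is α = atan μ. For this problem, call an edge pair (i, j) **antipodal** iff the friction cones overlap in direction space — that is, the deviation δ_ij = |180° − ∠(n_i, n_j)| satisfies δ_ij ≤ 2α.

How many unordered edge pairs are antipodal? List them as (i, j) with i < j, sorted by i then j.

count = 2; pairs: (0,2), (0,3)

α = atan 0.25 = 14.04°;  2α = 28.07°
n_0 = (+0.0404, +0.9992)
n_1 = (-0.8449, -0.5349)
n_2 = (-0.3391, -0.9408)
n_3 = (+0.2290, -0.9734)
n_4 = (+0.8409, -0.5412)
  (0,1): δ = 55.35°  ·
  (0,2): δ = 17.50°  ✓
  (0,3): δ = 15.56°  ✓
  (0,4): δ = 59.55°  ·
  (1,2): δ = 142.15°  ·
  (1,3): δ = 109.09°  ·
  (1,4): δ = 65.10°  ·
  (2,3): δ = 146.94°  ·
  (2,4): δ = 102.94°  ·
  (3,4): δ = 136.00°  ·
antipodal pairs: 2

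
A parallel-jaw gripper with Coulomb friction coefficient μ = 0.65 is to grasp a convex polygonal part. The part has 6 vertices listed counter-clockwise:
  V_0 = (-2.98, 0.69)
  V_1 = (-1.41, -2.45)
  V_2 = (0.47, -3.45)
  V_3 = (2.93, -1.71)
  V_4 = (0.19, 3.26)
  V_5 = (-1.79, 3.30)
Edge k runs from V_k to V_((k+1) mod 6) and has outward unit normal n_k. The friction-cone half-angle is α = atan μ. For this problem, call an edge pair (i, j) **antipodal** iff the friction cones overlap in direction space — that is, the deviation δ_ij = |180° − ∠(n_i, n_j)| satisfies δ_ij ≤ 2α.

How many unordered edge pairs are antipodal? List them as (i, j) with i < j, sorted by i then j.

α = atan 0.65 = 33.02°;  2α = 66.05°
n_0 = (-0.8944, -0.4472)
n_1 = (-0.4696, -0.8829)
n_2 = (+0.5775, -0.8164)
n_3 = (+0.8757, +0.4828)
n_4 = (+0.0202, +0.9998)
n_5 = (-0.9099, +0.4149)
  (0,1): δ = 144.57°  ·
  (0,2): δ = 81.29°  ·
  (0,3): δ = 2.30°  ✓
  (0,4): δ = 62.28°  ✓
  (0,5): δ = 128.92°  ·
  (1,2): δ = 116.72°  ·
  (1,3): δ = 33.12°  ✓
  (1,4): δ = 26.85°  ✓
  (1,5): δ = 93.50°  ·
  (2,3): δ = 96.40°  ·
  (2,4): δ = 36.43°  ✓
  (2,5): δ = 30.22°  ✓
  (3,4): δ = 120.03°  ·
  (3,5): δ = 53.38°  ✓
  (4,5): δ = 113.35°  ·
antipodal pairs: 7

count = 7; pairs: (0,3), (0,4), (1,3), (1,4), (2,4), (2,5), (3,5)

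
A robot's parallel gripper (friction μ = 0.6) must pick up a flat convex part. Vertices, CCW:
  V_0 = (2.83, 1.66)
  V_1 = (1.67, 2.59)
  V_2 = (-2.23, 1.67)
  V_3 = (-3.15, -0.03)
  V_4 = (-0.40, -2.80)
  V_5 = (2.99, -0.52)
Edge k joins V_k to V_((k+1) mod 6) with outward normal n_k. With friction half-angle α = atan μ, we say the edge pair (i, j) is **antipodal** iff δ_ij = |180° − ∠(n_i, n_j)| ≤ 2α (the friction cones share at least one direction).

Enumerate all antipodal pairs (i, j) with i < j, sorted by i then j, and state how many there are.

α = atan 0.6 = 30.96°;  2α = 61.93°
n_0 = (+0.6255, +0.7802)
n_1 = (-0.2296, +0.9733)
n_2 = (-0.8795, +0.4759)
n_3 = (-0.7097, -0.7045)
n_4 = (+0.5581, -0.8298)
n_5 = (+0.9973, +0.0732)
  (0,1): δ = 128.01°  ·
  (0,2): δ = 79.70°  ·
  (0,3): δ = 6.49°  ✓
  (0,4): δ = 72.64°  ·
  (0,5): δ = 132.92°  ·
  (1,2): δ = 131.69°  ·
  (1,3): δ = 58.48°  ✓
  (1,4): δ = 20.65°  ✓
  (1,5): δ = 80.92°  ·
  (2,3): δ = 106.79°  ·
  (2,4): δ = 27.66°  ✓
  (2,5): δ = 32.62°  ✓
  (3,4): δ = 100.87°  ·
  (3,5): δ = 40.59°  ✓
  (4,5): δ = 119.73°  ·
antipodal pairs: 6

count = 6; pairs: (0,3), (1,3), (1,4), (2,4), (2,5), (3,5)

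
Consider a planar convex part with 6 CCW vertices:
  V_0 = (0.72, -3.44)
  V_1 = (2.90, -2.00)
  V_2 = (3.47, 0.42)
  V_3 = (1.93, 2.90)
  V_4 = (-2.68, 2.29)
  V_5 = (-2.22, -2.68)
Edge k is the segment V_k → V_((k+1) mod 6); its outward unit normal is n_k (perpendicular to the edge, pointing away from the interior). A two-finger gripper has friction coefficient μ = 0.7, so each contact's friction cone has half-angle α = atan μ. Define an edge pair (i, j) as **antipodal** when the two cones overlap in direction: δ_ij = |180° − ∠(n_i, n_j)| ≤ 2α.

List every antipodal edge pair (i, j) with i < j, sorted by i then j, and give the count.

α = atan 0.7 = 34.99°;  2α = 69.98°
n_0 = (+0.5512, -0.8344)
n_1 = (+0.9734, -0.2293)
n_2 = (+0.8495, +0.5275)
n_3 = (-0.1312, +0.9914)
n_4 = (-0.9957, -0.0922)
n_5 = (-0.2503, -0.9682)
  (0,1): δ = 136.70°  ·
  (0,2): δ = 91.61°  ·
  (0,3): δ = 25.91°  ✓
  (0,4): δ = 61.84°  ✓
  (0,5): δ = 132.06°  ·
  (1,2): δ = 134.91°  ·
  (1,3): δ = 69.21°  ✓
  (1,4): δ = 18.54°  ✓
  (1,5): δ = 88.76°  ·
  (2,3): δ = 114.30°  ·
  (2,4): δ = 26.55°  ✓
  (2,5): δ = 43.67°  ✓
  (3,4): δ = 92.25°  ·
  (3,5): δ = 22.03°  ✓
  (4,5): δ = 109.78°  ·
antipodal pairs: 7

count = 7; pairs: (0,3), (0,4), (1,3), (1,4), (2,4), (2,5), (3,5)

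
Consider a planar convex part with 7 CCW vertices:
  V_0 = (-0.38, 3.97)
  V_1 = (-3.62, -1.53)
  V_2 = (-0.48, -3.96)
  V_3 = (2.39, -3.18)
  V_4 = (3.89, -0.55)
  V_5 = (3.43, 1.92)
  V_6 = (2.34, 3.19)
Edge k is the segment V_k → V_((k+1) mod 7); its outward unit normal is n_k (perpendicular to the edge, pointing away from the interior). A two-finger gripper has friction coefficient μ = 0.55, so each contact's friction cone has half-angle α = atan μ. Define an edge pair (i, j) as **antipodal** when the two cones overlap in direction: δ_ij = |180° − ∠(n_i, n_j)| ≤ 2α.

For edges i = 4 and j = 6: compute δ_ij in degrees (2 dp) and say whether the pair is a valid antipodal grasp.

δ = 116.55°, invalid

α = atan 0.55 = 28.81°;  2α = 57.62°
edge 4: e_4 = (-0.46, +2.47);  n_4 = (+0.9831, +0.1831)
edge 6: e_6 = (-2.72, +0.78);  n_6 = (+0.2757, +0.9613)
∠(n_4, n_6) = 63.45°
δ = |180° − 63.45°| = 116.55°
116.55° > 2α = 57.62°  →  invalid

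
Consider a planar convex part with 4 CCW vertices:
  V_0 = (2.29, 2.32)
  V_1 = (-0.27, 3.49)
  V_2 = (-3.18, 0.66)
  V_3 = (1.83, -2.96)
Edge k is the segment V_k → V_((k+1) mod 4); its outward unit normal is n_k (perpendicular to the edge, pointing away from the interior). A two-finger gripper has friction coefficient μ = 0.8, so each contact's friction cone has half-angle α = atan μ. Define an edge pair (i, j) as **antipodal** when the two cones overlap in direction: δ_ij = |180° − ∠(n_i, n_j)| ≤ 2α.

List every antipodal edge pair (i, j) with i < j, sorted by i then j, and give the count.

count = 3; pairs: (0,2), (1,3), (2,3)

α = atan 0.8 = 38.66°;  2α = 77.32°
n_0 = (+0.4157, +0.9095)
n_1 = (-0.6972, +0.7169)
n_2 = (-0.5857, -0.8106)
n_3 = (+0.9962, -0.0868)
  (0,1): δ = 111.24°  ·
  (0,2): δ = 11.29°  ✓
  (0,3): δ = 109.58°  ·
  (1,2): δ = 80.05°  ·
  (1,3): δ = 40.82°  ✓
  (2,3): δ = 59.13°  ✓
antipodal pairs: 3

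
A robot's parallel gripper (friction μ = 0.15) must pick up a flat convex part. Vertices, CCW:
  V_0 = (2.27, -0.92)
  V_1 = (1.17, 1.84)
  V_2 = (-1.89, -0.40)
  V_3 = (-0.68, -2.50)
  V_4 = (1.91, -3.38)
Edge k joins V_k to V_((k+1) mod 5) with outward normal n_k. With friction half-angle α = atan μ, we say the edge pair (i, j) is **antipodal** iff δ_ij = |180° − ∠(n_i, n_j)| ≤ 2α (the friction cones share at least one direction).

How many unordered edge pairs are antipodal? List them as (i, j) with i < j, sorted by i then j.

α = atan 0.15 = 8.53°;  2α = 17.06°
n_0 = (+0.9289, +0.3702)
n_1 = (-0.5907, +0.8069)
n_2 = (-0.8665, -0.4992)
n_3 = (-0.3217, -0.9468)
n_4 = (+0.9895, -0.1448)
  (0,1): δ = 75.52°  ·
  (0,2): δ = 8.22°  ✓
  (0,3): δ = 49.50°  ·
  (0,4): δ = 149.94°  ·
  (1,2): δ = 96.25°  ·
  (1,3): δ = 54.97°  ·
  (1,4): δ = 45.47°  ·
  (2,3): δ = 138.72°  ·
  (2,4): δ = 38.28°  ·
  (3,4): δ = 79.56°  ·
antipodal pairs: 1

count = 1; pairs: (0,2)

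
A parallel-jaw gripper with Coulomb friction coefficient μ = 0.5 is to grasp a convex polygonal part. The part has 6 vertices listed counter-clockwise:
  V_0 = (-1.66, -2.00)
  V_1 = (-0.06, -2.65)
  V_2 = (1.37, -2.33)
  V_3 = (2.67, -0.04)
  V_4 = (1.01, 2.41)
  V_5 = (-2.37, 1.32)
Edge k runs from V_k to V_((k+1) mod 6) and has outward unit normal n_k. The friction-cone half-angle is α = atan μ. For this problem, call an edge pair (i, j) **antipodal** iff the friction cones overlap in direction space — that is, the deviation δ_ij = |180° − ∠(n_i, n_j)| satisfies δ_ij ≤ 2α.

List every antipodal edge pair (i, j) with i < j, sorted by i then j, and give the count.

α = atan 0.5 = 26.57°;  2α = 53.13°
n_0 = (-0.3764, -0.9265)
n_1 = (+0.2184, -0.9759)
n_2 = (+0.8696, -0.4937)
n_3 = (+0.8279, +0.5609)
n_4 = (-0.3069, +0.9517)
n_5 = (-0.9779, -0.2091)
  (0,1): δ = 145.28°  ·
  (0,2): δ = 97.47°  ·
  (0,3): δ = 33.77°  ✓
  (0,4): δ = 39.98°  ✓
  (0,5): δ = 124.18°  ·
  (1,2): δ = 132.20°  ·
  (1,3): δ = 68.49°  ·
  (1,4): δ = 5.26°  ✓
  (1,5): δ = 89.46°  ·
  (2,3): δ = 116.30°  ·
  (2,4): δ = 42.54°  ✓
  (2,5): δ = 41.65°  ✓
  (3,4): δ = 106.25°  ·
  (3,5): δ = 22.05°  ✓
  (4,5): δ = 95.80°  ·
antipodal pairs: 6

count = 6; pairs: (0,3), (0,4), (1,4), (2,4), (2,5), (3,5)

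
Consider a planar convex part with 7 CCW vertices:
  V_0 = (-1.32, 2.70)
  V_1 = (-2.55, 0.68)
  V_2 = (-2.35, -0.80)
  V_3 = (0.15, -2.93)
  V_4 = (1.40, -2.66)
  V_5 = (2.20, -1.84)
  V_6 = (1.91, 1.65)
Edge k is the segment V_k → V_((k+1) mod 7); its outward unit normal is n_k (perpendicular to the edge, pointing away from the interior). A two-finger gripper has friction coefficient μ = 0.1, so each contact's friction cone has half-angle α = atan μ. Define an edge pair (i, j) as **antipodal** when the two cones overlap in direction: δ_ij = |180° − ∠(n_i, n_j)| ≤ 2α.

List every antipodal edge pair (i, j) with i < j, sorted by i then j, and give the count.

count = 1; pairs: (1,5)

α = atan 0.1 = 5.71°;  2α = 11.42°
n_0 = (-0.8541, +0.5201)
n_1 = (-0.9910, -0.1339)
n_2 = (-0.6485, -0.7612)
n_3 = (+0.2111, -0.9775)
n_4 = (+0.7158, -0.6983)
n_5 = (+0.9966, +0.0828)
n_6 = (+0.3092, +0.9510)
  (0,1): δ = 140.97°  ·
  (0,2): δ = 99.09°  ·
  (0,3): δ = 46.47°  ·
  (0,4): δ = 12.95°  ·
  (0,5): δ = 36.09°  ·
  (0,6): δ = 103.33°  ·
  (1,2): δ = 138.13°  ·
  (1,3): δ = 85.51°  ·
  (1,4): δ = 51.99°  ·
  (1,5): δ = 2.95°  ✓
  (1,6): δ = 64.30°  ·
  (2,3): δ = 127.38°  ·
  (2,4): δ = 93.86°  ·
  (2,5): δ = 44.82°  ·
  (2,6): δ = 22.42°  ·
  (3,4): δ = 146.48°  ·
  (3,5): δ = 97.44°  ·
  (3,6): δ = 30.20°  ·
  (4,5): δ = 130.96°  ·
  (4,6): δ = 63.72°  ·
  (5,6): δ = 112.76°  ·
antipodal pairs: 1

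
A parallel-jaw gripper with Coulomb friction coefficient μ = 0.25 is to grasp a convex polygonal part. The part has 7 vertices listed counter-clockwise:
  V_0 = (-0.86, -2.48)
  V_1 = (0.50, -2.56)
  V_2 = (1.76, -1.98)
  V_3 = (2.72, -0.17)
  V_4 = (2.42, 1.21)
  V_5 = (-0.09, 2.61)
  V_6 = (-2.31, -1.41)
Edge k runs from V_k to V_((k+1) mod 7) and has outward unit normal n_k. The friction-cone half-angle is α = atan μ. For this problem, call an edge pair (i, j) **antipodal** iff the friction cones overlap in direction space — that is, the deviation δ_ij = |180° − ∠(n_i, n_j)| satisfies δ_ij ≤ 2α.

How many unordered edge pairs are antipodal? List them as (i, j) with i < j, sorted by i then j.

α = atan 0.25 = 14.04°;  2α = 28.07°
n_0 = (-0.0587, -0.9983)
n_1 = (+0.4181, -0.9084)
n_2 = (+0.8834, -0.4686)
n_3 = (+0.9772, +0.2124)
n_4 = (+0.4871, +0.8733)
n_5 = (-0.8754, +0.4834)
n_6 = (-0.5938, -0.8046)
  (0,1): δ = 151.92°  ·
  (0,2): δ = 114.57°  ·
  (0,3): δ = 74.37°  ·
  (0,4): δ = 25.78°  ✓
  (0,5): δ = 64.46°  ·
  (0,6): δ = 146.94°  ·
  (1,2): δ = 142.66°  ·
  (1,3): δ = 102.45°  ·
  (1,4): δ = 53.87°  ·
  (1,5): δ = 36.37°  ·
  (1,6): δ = 118.86°  ·
  (2,3): δ = 139.79°  ·
  (2,4): δ = 91.21°  ·
  (2,5): δ = 0.97°  ✓
  (2,6): δ = 81.52°  ·
  (3,4): δ = 131.42°  ·
  (3,5): δ = 41.17°  ·
  (3,6): δ = 41.31°  ·
  (4,5): δ = 89.76°  ·
  (4,6): δ = 7.27°  ✓
  (5,6): δ = 97.52°  ·
antipodal pairs: 3

count = 3; pairs: (0,4), (2,5), (4,6)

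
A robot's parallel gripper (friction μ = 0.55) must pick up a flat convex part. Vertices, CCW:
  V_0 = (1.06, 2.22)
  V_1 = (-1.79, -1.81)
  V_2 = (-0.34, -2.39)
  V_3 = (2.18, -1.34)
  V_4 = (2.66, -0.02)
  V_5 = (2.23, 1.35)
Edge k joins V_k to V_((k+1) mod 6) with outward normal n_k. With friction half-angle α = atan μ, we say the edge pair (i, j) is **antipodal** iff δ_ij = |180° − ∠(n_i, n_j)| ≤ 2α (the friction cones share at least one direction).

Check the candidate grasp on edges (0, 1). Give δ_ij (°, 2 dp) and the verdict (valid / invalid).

δ = 76.53°, invalid

α = atan 0.55 = 28.81°;  2α = 57.62°
edge 0: e_0 = (-2.85, -4.03);  n_0 = (-0.8165, +0.5774)
edge 1: e_1 = (+1.45, -0.58);  n_1 = (-0.3714, -0.9285)
∠(n_0, n_1) = 103.47°
δ = |180° − 103.47°| = 76.53°
76.53° > 2α = 57.62°  →  invalid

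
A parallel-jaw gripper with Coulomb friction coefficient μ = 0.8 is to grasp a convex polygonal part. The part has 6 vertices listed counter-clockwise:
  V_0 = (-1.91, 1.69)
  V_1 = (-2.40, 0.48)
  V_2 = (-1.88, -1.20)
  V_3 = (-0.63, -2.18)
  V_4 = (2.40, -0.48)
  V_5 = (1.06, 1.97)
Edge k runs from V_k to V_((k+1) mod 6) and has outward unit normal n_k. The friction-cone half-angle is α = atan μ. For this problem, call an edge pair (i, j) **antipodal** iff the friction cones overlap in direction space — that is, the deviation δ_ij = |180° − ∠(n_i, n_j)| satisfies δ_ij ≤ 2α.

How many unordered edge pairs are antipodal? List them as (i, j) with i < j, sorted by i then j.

α = atan 0.8 = 38.66°;  2α = 77.32°
n_0 = (-0.9269, +0.3753)
n_1 = (-0.9553, -0.2957)
n_2 = (-0.6170, -0.7870)
n_3 = (+0.4893, -0.8721)
n_4 = (+0.8773, +0.4799)
n_5 = (-0.0939, +0.9956)
  (0,1): δ = 140.76°  ·
  (0,2): δ = 106.05°  ·
  (0,3): δ = 38.66°  ✓
  (0,4): δ = 50.72°  ✓
  (0,5): δ = 117.43°  ·
  (1,2): δ = 145.29°  ·
  (1,3): δ = 77.90°  ·
  (1,4): δ = 11.48°  ✓
  (1,5): δ = 78.19°  ·
  (2,3): δ = 112.61°  ·
  (2,4): δ = 23.23°  ✓
  (2,5): δ = 43.48°  ✓
  (3,4): δ = 90.62°  ·
  (3,5): δ = 23.91°  ✓
  (4,5): δ = 113.29°  ·
antipodal pairs: 6

count = 6; pairs: (0,3), (0,4), (1,4), (2,4), (2,5), (3,5)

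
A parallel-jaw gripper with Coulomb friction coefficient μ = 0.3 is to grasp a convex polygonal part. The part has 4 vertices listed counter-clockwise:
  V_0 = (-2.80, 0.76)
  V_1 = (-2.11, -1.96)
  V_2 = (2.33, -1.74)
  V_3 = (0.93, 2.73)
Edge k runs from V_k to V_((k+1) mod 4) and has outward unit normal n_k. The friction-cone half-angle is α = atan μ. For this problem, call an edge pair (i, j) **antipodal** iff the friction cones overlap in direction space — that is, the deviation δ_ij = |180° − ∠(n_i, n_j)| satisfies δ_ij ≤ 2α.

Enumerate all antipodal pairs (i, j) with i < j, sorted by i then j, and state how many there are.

count = 2; pairs: (0,2), (1,3)

α = atan 0.3 = 16.70°;  2α = 33.40°
n_0 = (-0.9693, -0.2459)
n_1 = (+0.0495, -0.9988)
n_2 = (+0.9543, +0.2989)
n_3 = (-0.4670, +0.8842)
  (0,1): δ = 101.40°  ·
  (0,2): δ = 3.16°  ✓
  (0,3): δ = 103.61°  ·
  (1,2): δ = 75.45°  ·
  (1,3): δ = 25.00°  ✓
  (2,3): δ = 79.55°  ·
antipodal pairs: 2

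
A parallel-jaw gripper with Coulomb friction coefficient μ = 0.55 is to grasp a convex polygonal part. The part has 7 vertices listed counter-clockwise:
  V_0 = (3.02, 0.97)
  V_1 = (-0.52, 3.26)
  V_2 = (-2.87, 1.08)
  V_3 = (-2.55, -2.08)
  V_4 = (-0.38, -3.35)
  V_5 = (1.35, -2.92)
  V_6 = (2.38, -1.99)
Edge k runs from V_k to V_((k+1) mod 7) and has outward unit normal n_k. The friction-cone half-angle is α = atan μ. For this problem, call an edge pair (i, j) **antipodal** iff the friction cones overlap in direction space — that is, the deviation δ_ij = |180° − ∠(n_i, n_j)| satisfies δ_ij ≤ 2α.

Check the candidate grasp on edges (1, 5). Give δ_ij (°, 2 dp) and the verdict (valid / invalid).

α = atan 0.55 = 28.81°;  2α = 57.62°
edge 1: e_1 = (-2.35, -2.18);  n_1 = (-0.6801, +0.7331)
edge 5: e_5 = (+1.03, +0.93);  n_5 = (+0.6702, -0.7422)
∠(n_1, n_5) = 179.23°
δ = |180° − 179.23°| = 0.77°
0.77° ≤ 2α = 57.62°  →  valid

δ = 0.77°, valid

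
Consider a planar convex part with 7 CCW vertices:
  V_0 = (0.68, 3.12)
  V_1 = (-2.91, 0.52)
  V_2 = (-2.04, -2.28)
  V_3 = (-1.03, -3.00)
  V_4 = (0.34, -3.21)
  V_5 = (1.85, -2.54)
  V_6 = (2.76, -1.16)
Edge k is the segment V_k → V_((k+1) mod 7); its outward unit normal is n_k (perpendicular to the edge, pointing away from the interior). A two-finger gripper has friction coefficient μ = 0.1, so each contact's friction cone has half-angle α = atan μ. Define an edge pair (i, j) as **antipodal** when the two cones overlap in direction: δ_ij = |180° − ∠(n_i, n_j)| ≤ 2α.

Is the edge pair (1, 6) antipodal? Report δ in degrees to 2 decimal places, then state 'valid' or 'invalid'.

α = atan 0.1 = 5.71°;  2α = 11.42°
edge 1: e_1 = (+0.87, -2.80);  n_1 = (-0.9550, -0.2967)
edge 6: e_6 = (-2.08, +4.28);  n_6 = (+0.8994, +0.4371)
∠(n_1, n_6) = 171.34°
δ = |180° − 171.34°| = 8.66°
8.66° ≤ 2α = 11.42°  →  valid

δ = 8.66°, valid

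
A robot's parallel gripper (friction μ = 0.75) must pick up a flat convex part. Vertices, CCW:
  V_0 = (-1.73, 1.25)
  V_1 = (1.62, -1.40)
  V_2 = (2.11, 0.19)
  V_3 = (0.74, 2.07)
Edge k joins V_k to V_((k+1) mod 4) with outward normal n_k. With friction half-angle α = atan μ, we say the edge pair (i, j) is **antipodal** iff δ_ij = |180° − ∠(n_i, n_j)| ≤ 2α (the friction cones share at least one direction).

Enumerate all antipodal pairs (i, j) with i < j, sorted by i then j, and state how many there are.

count = 4; pairs: (0,1), (0,2), (0,3), (1,3)

α = atan 0.75 = 36.87°;  2α = 73.74°
n_0 = (-0.6204, -0.7843)
n_1 = (+0.9556, -0.2945)
n_2 = (+0.8082, +0.5889)
n_3 = (-0.3151, +0.9491)
  (0,1): δ = 68.78°  ✓
  (0,2): δ = 15.57°  ✓
  (0,3): δ = 56.71°  ✓
  (1,2): δ = 126.79°  ·
  (1,3): δ = 54.51°  ✓
  (2,3): δ = 107.72°  ·
antipodal pairs: 4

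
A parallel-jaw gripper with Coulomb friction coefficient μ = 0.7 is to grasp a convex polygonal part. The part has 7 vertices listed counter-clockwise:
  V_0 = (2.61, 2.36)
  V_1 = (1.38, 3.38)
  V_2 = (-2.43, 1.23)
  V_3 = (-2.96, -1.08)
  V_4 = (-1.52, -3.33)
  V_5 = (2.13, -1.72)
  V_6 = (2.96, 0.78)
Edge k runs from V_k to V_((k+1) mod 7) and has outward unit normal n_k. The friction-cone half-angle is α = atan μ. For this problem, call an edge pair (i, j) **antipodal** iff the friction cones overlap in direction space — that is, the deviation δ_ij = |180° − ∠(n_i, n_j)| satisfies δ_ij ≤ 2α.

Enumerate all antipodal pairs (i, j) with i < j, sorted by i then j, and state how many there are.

α = atan 0.7 = 34.99°;  2α = 69.98°
n_0 = (+0.6383, +0.7698)
n_1 = (-0.4915, +0.8709)
n_2 = (-0.9747, +0.2236)
n_3 = (-0.8423, -0.5391)
n_4 = (+0.4036, -0.9149)
n_5 = (+0.9491, -0.3151)
n_6 = (+0.9763, +0.2163)
  (0,1): δ = 110.90°  ·
  (0,2): δ = 63.25°  ✓
  (0,3): δ = 17.71°  ✓
  (0,4): δ = 63.47°  ✓
  (0,5): δ = 111.30°  ·
  (0,6): δ = 142.16°  ·
  (1,2): δ = 132.36°  ·
  (1,3): δ = 86.82°  ·
  (1,4): δ = 5.63°  ✓
  (1,5): δ = 42.20°  ✓
  (1,6): δ = 73.05°  ·
  (2,3): δ = 134.46°  ·
  (2,4): δ = 53.28°  ✓
  (2,5): δ = 5.44°  ✓
  (2,6): δ = 25.41°  ✓
  (3,4): δ = 98.82°  ·
  (3,5): δ = 50.99°  ✓
  (3,6): δ = 20.13°  ✓
  (4,5): δ = 132.17°  ·
  (4,6): δ = 101.31°  ·
  (5,6): δ = 149.14°  ·
antipodal pairs: 10

count = 10; pairs: (0,2), (0,3), (0,4), (1,4), (1,5), (2,4), (2,5), (2,6), (3,5), (3,6)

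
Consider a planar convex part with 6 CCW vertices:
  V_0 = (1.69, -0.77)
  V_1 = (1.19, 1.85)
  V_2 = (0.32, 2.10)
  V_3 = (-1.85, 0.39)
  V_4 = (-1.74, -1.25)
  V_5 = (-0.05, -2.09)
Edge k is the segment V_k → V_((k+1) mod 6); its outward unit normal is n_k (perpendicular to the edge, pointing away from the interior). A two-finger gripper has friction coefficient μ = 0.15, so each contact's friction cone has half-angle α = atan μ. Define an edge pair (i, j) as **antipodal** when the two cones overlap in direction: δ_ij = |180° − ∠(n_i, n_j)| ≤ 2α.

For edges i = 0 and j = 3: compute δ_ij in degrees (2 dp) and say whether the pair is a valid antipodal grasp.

δ = 6.97°, valid

α = atan 0.15 = 8.53°;  2α = 17.06°
edge 0: e_0 = (-0.50, +2.62);  n_0 = (+0.9823, +0.1875)
edge 3: e_3 = (+0.11, -1.64);  n_3 = (-0.9978, -0.0669)
∠(n_0, n_3) = 173.03°
δ = |180° − 173.03°| = 6.97°
6.97° ≤ 2α = 17.06°  →  valid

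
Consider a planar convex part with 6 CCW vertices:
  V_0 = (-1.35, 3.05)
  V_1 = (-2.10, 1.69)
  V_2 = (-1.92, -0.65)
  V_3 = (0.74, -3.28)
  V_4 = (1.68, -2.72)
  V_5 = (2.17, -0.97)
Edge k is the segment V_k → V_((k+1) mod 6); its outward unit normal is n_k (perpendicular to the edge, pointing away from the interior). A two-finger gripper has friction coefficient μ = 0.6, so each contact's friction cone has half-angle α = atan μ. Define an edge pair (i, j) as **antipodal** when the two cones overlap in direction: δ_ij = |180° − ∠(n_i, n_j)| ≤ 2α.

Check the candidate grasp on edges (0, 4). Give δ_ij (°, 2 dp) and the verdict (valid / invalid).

α = atan 0.6 = 30.96°;  2α = 61.93°
edge 0: e_0 = (-0.75, -1.36);  n_0 = (-0.8757, +0.4829)
edge 4: e_4 = (+0.49, +1.75);  n_4 = (+0.9630, -0.2696)
∠(n_0, n_4) = 166.77°
δ = |180° − 166.77°| = 13.23°
13.23° ≤ 2α = 61.93°  →  valid

δ = 13.23°, valid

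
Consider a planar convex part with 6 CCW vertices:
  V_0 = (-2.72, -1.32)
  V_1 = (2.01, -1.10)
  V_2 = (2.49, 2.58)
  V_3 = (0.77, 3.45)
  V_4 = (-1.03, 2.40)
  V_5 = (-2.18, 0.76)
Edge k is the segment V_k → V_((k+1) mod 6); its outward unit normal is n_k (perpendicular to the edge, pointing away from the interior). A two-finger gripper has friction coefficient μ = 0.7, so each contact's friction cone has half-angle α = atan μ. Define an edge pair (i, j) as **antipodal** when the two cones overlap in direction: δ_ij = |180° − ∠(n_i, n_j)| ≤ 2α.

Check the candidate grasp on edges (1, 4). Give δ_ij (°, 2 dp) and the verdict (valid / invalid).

α = atan 0.7 = 34.99°;  2α = 69.98°
edge 1: e_1 = (+0.48, +3.68);  n_1 = (+0.9916, -0.1293)
edge 4: e_4 = (-1.15, -1.64);  n_4 = (-0.8188, +0.5741)
∠(n_1, n_4) = 152.39°
δ = |180° − 152.39°| = 27.61°
27.61° ≤ 2α = 69.98°  →  valid

δ = 27.61°, valid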